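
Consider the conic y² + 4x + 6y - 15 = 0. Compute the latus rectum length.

4

Only y is squared. Complete the square in y: (y + 3)² = -4(x - 6).
Vertex (6, -3); 4p = -4 so p = -1. Opens left.
Latus rectum length = |4p| = 4.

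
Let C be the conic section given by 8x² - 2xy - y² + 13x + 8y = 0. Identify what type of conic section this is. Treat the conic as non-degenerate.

A = 8, B = -2, C = -1.
Discriminant B² − 4AC = (-2)² − 4·8·(-1) = 36.
B² − 4AC > 0 ⇒ hyperbola.

hyperbola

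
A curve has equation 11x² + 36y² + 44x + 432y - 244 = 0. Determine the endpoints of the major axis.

(-14, -6) and (10, -6)

Collect terms: 11(x² + 4x) + 36(y² + 12y) = 244
Complete the square in x and y: 11(x + 2)² + 36(y + 6)² = 244 + 44 + 1296 = 1584
Divide through by 1584 to get (x + 2)²/144 + (y + 6)²/44 = 1.
Ellipse, center (-2, -6), major axis horizontal; a² = 144, b² = 44.
a = 12. Vertices at (h ± a, k).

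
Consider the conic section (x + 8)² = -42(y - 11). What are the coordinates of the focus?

Vertex (-8, 11); 4p = -42 so p = -21/2. Opens down.
Focus is p units from the vertex along the axis: (h, k + p).

(-8, 1/2)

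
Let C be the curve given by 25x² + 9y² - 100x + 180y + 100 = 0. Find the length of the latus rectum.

36/5

Collect terms: 25(x² - 4x) + 9(y² + 20y) = -100
Completing the square gives 25(x - 2)² + 9(y + 10)² = -100 + 100 + 900 = 900.
Divide by 900: (x - 2)²/36 + (y + 10)²/100 = 1
Ellipse, center (2, -10), major axis vertical; a² = 100, b² = 36.
Latus rectum length = 2b²/a = 2·36/10 = 36/5.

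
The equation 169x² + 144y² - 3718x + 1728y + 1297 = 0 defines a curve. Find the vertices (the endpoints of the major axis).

Group: 169(x² - 22x) + 144(y² + 12y) = -1297
Complete the square in x and y: 169(x - 11)² + 144(y + 6)² = -1297 + 20449 + 5184 = 24336
Divide by 24336: (x - 11)²/144 + (y + 6)²/169 = 1
Ellipse, center (11, -6), major axis vertical; a² = 169, b² = 144.
a = 13. Vertices at (h, k ± a).

(11, -19) and (11, 7)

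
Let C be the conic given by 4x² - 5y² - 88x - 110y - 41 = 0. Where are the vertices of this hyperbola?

Rearranging, 4(x² - 22x) -5(y² + 22y) = 41.
Complete the square: 4(x - 11)² -5(y + 11)² = 41 + 484 - 605 = -80
Dividing both sides by -80: (y + 11)²/16 - (x - 11)²/20 = 1
Hyperbola, center (11, -11), transverse axis vertical; a² = 16, b² = 20.
a = 4. Vertices at (h, k ± a).

(11, -15) and (11, -7)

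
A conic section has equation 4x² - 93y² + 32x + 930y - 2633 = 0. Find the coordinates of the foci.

(-4 - √97, 5) and (-4 + √97, 5)

4(x² + 8x) -93(y² - 10y) = 2633
Complete the square in x and y: 4(x + 4)² -93(y - 5)² = 2633 + 64 - 2325 = 372
Dividing both sides by 372: (x + 4)²/93 - (y - 5)²/4 = 1
Hyperbola, center (-4, 5), transverse axis horizontal; a² = 93, b² = 4.
c² = a² + b² = 93 + 4 = 97, so c = √97.
Foci lie on the horizontal axis through the center: (h ± c, k).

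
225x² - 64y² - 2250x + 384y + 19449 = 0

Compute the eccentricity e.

e = 17/15

Group the x- and y-terms: 225(x² - 10x) -64(y² - 6y) = -19449
Complete the square: 225(x - 5)² -64(y - 3)² = -19449 + 5625 - 576 = -14400
Dividing both sides by -14400: (y - 3)²/225 - (x - 5)²/64 = 1
Hyperbola, center (5, 3), transverse axis vertical; a² = 225, b² = 64.
c² = a² + b² = 289, so c = 17.
e = c/a = 17/15.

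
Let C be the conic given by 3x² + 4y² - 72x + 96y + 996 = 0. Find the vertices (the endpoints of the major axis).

(10, -12) and (14, -12)

Rearranging, 3(x² - 24x) + 4(y² + 24y) = -996.
Complete the square: 3(x - 12)² + 4(y + 12)² = -996 + 432 + 576 = 12
Dividing both sides by 12: (x - 12)²/4 + (y + 12)²/3 = 1
Ellipse, center (12, -12), major axis horizontal; a² = 4, b² = 3.
a = 2. Vertices at (h ± a, k).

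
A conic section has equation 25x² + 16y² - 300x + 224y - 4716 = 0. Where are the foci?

(6, -19) and (6, 5)

Group the x- and y-terms: 25(x² - 12x) + 16(y² + 14y) = 4716
Complete the square: 25(x - 6)² + 16(y + 7)² = 4716 + 900 + 784 = 6400
Dividing both sides by 6400: (x - 6)²/256 + (y + 7)²/400 = 1
Ellipse, center (6, -7), major axis vertical; a² = 400, b² = 256.
c² = a² - b² = 400 - 256 = 144, so c = 12.
Foci lie on the vertical axis through the center: (h, k ± c).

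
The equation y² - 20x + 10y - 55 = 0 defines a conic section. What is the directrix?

x = -9

Only y is squared. Complete the square in y: (y + 5)² = 20(x + 4).
Vertex (-4, -5); 4p = 20 so p = 5. Opens right.
Directrix is the vertical line x = h − p = -4 − (5) = -9.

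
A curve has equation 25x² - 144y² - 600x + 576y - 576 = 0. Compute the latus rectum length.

25/6

Rearranging, 25(x² - 24x) -144(y² - 4y) = 576.
Complete the square: 25(x - 12)² -144(y - 2)² = 576 + 3600 - 576 = 3600
Divide through by 3600 to get (x - 12)²/144 - (y - 2)²/25 = 1.
Hyperbola, center (12, 2), transverse axis horizontal; a² = 144, b² = 25.
Latus rectum length = 2b²/a = 2·25/12 = 25/6.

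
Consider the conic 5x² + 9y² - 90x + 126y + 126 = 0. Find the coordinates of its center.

(9, -7)

Rearranging, 5(x² - 18x) + 9(y² + 14y) = -126.
Complete the square: 5(x - 9)² + 9(y + 7)² = -126 + 405 + 441 = 720
Divide through by 720 to get (x - 9)²/144 + (y + 7)²/80 = 1.
Ellipse with center (9, -7).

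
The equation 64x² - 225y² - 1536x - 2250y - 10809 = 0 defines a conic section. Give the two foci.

(-5, -5) and (29, -5)

Group: 64(x² - 24x) -225(y² + 10y) = 10809
Complete the square in x and y: 64(x - 12)² -225(y + 5)² = 10809 + 9216 - 5625 = 14400
Dividing both sides by 14400: (x - 12)²/225 - (y + 5)²/64 = 1
Hyperbola, center (12, -5), transverse axis horizontal; a² = 225, b² = 64.
c² = a² + b² = 225 + 64 = 289, so c = 17.
Foci lie on the horizontal axis through the center: (h ± c, k).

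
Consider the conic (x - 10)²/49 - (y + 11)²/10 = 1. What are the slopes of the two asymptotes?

Center (10, -11). The positive term is the x-term, so the transverse axis is horizontal; a² = 49, b² = 10.
For a horizontal hyperbola the asymptotes have slope ±b/a.
Here that is ±√10/7.

√10/7 and -√10/7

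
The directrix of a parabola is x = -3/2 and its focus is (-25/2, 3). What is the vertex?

The vertex is the midpoint between the focus and the directrix along the axis of symmetry.
Axis is horizontal (directrix is vertical). Vertex x-coordinate = (-25/2 + (-3/2))/2 = -7; y-coordinate = 3.

(-7, 3)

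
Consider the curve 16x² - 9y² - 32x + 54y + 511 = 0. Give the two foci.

Collect terms: 16(x² - 2x) -9(y² - 6y) = -511
Completing the square gives 16(x - 1)² -9(y - 3)² = -511 + 16 - 81 = -576.
Divide through by -576 to get (y - 3)²/64 - (x - 1)²/36 = 1.
Hyperbola, center (1, 3), transverse axis vertical; a² = 64, b² = 36.
c² = a² + b² = 64 + 36 = 100, so c = 10.
Foci lie on the vertical axis through the center: (h, k ± c).

(1, -7) and (1, 13)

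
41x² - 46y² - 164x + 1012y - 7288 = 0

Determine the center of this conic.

Group the x- and y-terms: 41(x² - 4x) -46(y² - 22y) = 7288
Complete the square: 41(x - 2)² -46(y - 11)² = 7288 + 164 - 5566 = 1886
Dividing both sides by 1886: (x - 2)²/46 - (y - 11)²/41 = 1
Hyperbola with center (2, 11).

(2, 11)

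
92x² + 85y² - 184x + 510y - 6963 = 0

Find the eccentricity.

e = √161/46

Collect terms: 92(x² - 2x) + 85(y² + 6y) = 6963
Completing the square gives 92(x - 1)² + 85(y + 3)² = 6963 + 92 + 765 = 7820.
Divide through by 7820 to get (x - 1)²/85 + (y + 3)²/92 = 1.
Ellipse, center (1, -3), major axis vertical; a² = 92, b² = 85.
c² = a² - b² = 7, so c = √7.
e = c/a = √7/2√23 = √161/46.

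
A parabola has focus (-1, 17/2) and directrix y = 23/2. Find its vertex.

(-1, 10)

The vertex is the midpoint between the focus and the directrix along the axis of symmetry.
Axis is vertical (directrix is horizontal). Vertex y-coordinate = (17/2 + 23/2)/2 = 10; x-coordinate = -1.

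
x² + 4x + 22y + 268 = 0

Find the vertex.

(-2, -12)

Only x is squared. Complete the square in x: (x + 2)² = -22(y + 12).
Vertex (-2, -12); 4p = -22 so p = -11/2. Opens down.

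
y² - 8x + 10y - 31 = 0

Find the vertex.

(-7, -5)

Only y is squared. Complete the square in y: (y + 5)² = 8(x + 7).
Vertex (-7, -5); 4p = 8 so p = 2. Opens right.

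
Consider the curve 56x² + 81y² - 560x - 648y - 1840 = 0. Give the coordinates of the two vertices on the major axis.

Group the x- and y-terms: 56(x² - 10x) + 81(y² - 8y) = 1840
56(x - 5)² + 81(y - 4)² = 1840 + 1400 + 1296 = 4536
Divide through by 4536 to get (x - 5)²/81 + (y - 4)²/56 = 1.
Ellipse, center (5, 4), major axis horizontal; a² = 81, b² = 56.
a = 9. Vertices at (h ± a, k).

(-4, 4) and (14, 4)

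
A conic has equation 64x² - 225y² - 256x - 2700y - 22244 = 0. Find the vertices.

Group the x- and y-terms: 64(x² - 4x) -225(y² + 12y) = 22244
64(x - 2)² -225(y + 6)² = 22244 + 256 - 8100 = 14400
Divide through by 14400 to get (x - 2)²/225 - (y + 6)²/64 = 1.
Hyperbola, center (2, -6), transverse axis horizontal; a² = 225, b² = 64.
a = 15. Vertices at (h ± a, k).

(-13, -6) and (17, -6)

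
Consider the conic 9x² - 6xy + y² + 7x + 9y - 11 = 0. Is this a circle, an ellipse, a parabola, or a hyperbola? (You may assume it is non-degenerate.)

parabola

A = 9, B = -6, C = 1.
Discriminant B² − 4AC = (-6)² − 4·9·1 = 0.
B² − 4AC = 0 ⇒ parabola.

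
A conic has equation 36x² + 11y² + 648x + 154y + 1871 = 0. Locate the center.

Group: 36(x² + 18x) + 11(y² + 14y) = -1871
Completing the square gives 36(x + 9)² + 11(y + 7)² = -1871 + 2916 + 539 = 1584.
Divide by 1584: (x + 9)²/44 + (y + 7)²/144 = 1
Ellipse with center (-9, -7).

(-9, -7)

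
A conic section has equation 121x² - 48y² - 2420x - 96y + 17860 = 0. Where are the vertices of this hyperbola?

Collect terms: 121(x² - 20x) -48(y² + 2y) = -17860
Completing the square gives 121(x - 10)² -48(y + 1)² = -17860 + 12100 - 48 = -5808.
Dividing both sides by -5808: (y + 1)²/121 - (x - 10)²/48 = 1
Hyperbola, center (10, -1), transverse axis vertical; a² = 121, b² = 48.
a = 11. Vertices at (h, k ± a).

(10, -12) and (10, 10)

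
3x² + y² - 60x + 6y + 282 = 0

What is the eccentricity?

Group: 3(x² - 20x) + (y² + 6y) = -282
3(x - 10)² + (y + 3)² = -282 + 300 + 9 = 27
Divide through by 27 to get (x - 10)²/9 + (y + 3)²/27 = 1.
Ellipse, center (10, -3), major axis vertical; a² = 27, b² = 9.
c² = a² - b² = 18, so c = 3√2.
e = c/a = 3√2/3√3 = √6/3.

e = √6/3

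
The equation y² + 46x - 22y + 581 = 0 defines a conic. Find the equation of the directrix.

Only y is squared. Complete the square in y: (y - 11)² = -46(x + 10).
Vertex (-10, 11); 4p = -46 so p = -23/2. Opens left.
Directrix is the vertical line x = h − p = -10 − (-23/2) = 3/2.

x = 3/2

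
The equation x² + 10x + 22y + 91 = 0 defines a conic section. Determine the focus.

Only x is squared. Complete the square in x: (x + 5)² = -22(y + 3).
Vertex (-5, -3); 4p = -22 so p = -11/2. Opens down.
Focus is p units from the vertex along the axis: (h, k + p).

(-5, -17/2)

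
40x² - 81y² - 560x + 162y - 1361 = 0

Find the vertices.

Group the x- and y-terms: 40(x² - 14x) -81(y² - 2y) = 1361
40(x - 7)² -81(y - 1)² = 1361 + 1960 - 81 = 3240
Dividing both sides by 3240: (x - 7)²/81 - (y - 1)²/40 = 1
Hyperbola, center (7, 1), transverse axis horizontal; a² = 81, b² = 40.
a = 9. Vertices at (h ± a, k).

(-2, 1) and (16, 1)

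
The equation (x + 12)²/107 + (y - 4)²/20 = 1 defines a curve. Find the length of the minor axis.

4√5

Center (-12, 4). The larger denominator 107 sits under the x-term, so the major axis is horizontal; a² = 107, b² = 20.
b² = 20 so b = 2√5; the minor axis has length 2b = 4√5.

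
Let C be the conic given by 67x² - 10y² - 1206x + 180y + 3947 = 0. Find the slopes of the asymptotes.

√670/10 and -√670/10

67(x² - 18x) -10(y² - 18y) = -3947
Complete the square: 67(x - 9)² -10(y - 9)² = -3947 + 5427 - 810 = 670
Dividing both sides by 670: (x - 9)²/10 - (y - 9)²/67 = 1
Hyperbola, center (9, 9), transverse axis horizontal; a² = 10, b² = 67.
For a horizontal hyperbola the asymptotes have slope ±b/a.
Here that is ±√67/√10 = ±√670/10.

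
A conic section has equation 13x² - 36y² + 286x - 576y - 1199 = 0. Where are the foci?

Rearranging, 13(x² + 22x) -36(y² + 16y) = 1199.
13(x + 11)² -36(y + 8)² = 1199 + 1573 - 2304 = 468
Dividing both sides by 468: (x + 11)²/36 - (y + 8)²/13 = 1
Hyperbola, center (-11, -8), transverse axis horizontal; a² = 36, b² = 13.
c² = a² + b² = 36 + 13 = 49, so c = 7.
Foci lie on the horizontal axis through the center: (h ± c, k).

(-18, -8) and (-4, -8)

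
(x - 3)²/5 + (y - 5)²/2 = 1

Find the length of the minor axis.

2√2

Center (3, 5). The larger denominator 5 sits under the x-term, so the major axis is horizontal; a² = 5, b² = 2.
b² = 2 so b = √2; the minor axis has length 2b = 2√2.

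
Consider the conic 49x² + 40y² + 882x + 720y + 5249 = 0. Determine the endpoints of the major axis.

Collect terms: 49(x² + 18x) + 40(y² + 18y) = -5249
Completing the square gives 49(x + 9)² + 40(y + 9)² = -5249 + 3969 + 3240 = 1960.
Dividing both sides by 1960: (x + 9)²/40 + (y + 9)²/49 = 1
Ellipse, center (-9, -9), major axis vertical; a² = 49, b² = 40.
a = 7. Vertices at (h, k ± a).

(-9, -16) and (-9, -2)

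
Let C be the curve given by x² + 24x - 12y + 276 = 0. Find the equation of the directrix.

Only x is squared. Complete the square in x: (x + 12)² = 12(y - 11).
Vertex (-12, 11); 4p = 12 so p = 3. Opens up.
Directrix is the horizontal line y = k − p = 11 − (3) = 8.

y = 8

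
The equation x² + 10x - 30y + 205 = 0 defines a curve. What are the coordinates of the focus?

(-5, 27/2)

Only x is squared. Complete the square in x: (x + 5)² = 30(y - 6).
Vertex (-5, 6); 4p = 30 so p = 15/2. Opens up.
Focus is p units from the vertex along the axis: (h, k + p).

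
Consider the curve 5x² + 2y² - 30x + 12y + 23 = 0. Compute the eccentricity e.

e = √15/5

Rearranging, 5(x² - 6x) + 2(y² + 6y) = -23.
Complete the square: 5(x - 3)² + 2(y + 3)² = -23 + 45 + 18 = 40
Divide by 40: (x - 3)²/8 + (y + 3)²/20 = 1
Ellipse, center (3, -3), major axis vertical; a² = 20, b² = 8.
c² = a² - b² = 12, so c = 2√3.
e = c/a = 2√3/2√5 = √15/5.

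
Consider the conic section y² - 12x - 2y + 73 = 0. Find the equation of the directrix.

Only y is squared. Complete the square in y: (y - 1)² = 12(x - 6).
Vertex (6, 1); 4p = 12 so p = 3. Opens right.
Directrix is the vertical line x = h − p = 6 − (3) = 3.

x = 3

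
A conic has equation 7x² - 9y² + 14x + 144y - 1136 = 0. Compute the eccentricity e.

e = 4/3

Collect terms: 7(x² + 2x) -9(y² - 16y) = 1136
Complete the square: 7(x + 1)² -9(y - 8)² = 1136 + 7 - 576 = 567
Divide by 567: (x + 1)²/81 - (y - 8)²/63 = 1
Hyperbola, center (-1, 8), transverse axis horizontal; a² = 81, b² = 63.
c² = a² + b² = 144, so c = 12.
e = c/a = 12/9 = 4/3.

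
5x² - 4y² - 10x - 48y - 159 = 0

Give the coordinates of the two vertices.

Group the x- and y-terms: 5(x² - 2x) -4(y² + 12y) = 159
Complete the square: 5(x - 1)² -4(y + 6)² = 159 + 5 - 144 = 20
Divide by 20: (x - 1)²/4 - (y + 6)²/5 = 1
Hyperbola, center (1, -6), transverse axis horizontal; a² = 4, b² = 5.
a = 2. Vertices at (h ± a, k).

(-1, -6) and (3, -6)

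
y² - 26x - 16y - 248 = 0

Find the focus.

(-11/2, 8)

Only y is squared. Complete the square in y: (y - 8)² = 26(x + 12).
Vertex (-12, 8); 4p = 26 so p = 13/2. Opens right.
Focus is p units from the vertex along the axis: (h + p, k).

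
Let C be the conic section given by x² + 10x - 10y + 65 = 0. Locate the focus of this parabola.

(-5, 13/2)

Only x is squared. Complete the square in x: (x + 5)² = 10(y - 4).
Vertex (-5, 4); 4p = 10 so p = 5/2. Opens up.
Focus is p units from the vertex along the axis: (h, k + p).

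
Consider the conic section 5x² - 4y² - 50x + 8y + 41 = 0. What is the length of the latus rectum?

Rearranging, 5(x² - 10x) -4(y² - 2y) = -41.
Complete the square in x and y: 5(x - 5)² -4(y - 1)² = -41 + 125 - 4 = 80
Divide through by 80 to get (x - 5)²/16 - (y - 1)²/20 = 1.
Hyperbola, center (5, 1), transverse axis horizontal; a² = 16, b² = 20.
Latus rectum length = 2b²/a = 2·20/4 = 10.

10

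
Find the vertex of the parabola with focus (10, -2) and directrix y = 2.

(10, 0)

The vertex is the midpoint between the focus and the directrix along the axis of symmetry.
Axis is vertical (directrix is horizontal). Vertex y-coordinate = (-2 + 2)/2 = 0; x-coordinate = 10.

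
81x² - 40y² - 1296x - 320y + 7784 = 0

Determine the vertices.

(8, -13) and (8, 5)

81(x² - 16x) -40(y² + 8y) = -7784
Complete the square: 81(x - 8)² -40(y + 4)² = -7784 + 5184 - 640 = -3240
Divide through by -3240 to get (y + 4)²/81 - (x - 8)²/40 = 1.
Hyperbola, center (8, -4), transverse axis vertical; a² = 81, b² = 40.
a = 9. Vertices at (h, k ± a).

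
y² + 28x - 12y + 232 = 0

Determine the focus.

(-14, 6)

Only y is squared. Complete the square in y: (y - 6)² = -28(x + 7).
Vertex (-7, 6); 4p = -28 so p = -7. Opens left.
Focus is p units from the vertex along the axis: (h + p, k).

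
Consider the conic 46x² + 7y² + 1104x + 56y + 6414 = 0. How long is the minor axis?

2√7

Collect terms: 46(x² + 24x) + 7(y² + 8y) = -6414
Completing the square gives 46(x + 12)² + 7(y + 4)² = -6414 + 6624 + 112 = 322.
Divide by 322: (x + 12)²/7 + (y + 4)²/46 = 1
Ellipse, center (-12, -4), major axis vertical; a² = 46, b² = 7.
b² = 7 so b = √7; the minor axis has length 2b = 2√7.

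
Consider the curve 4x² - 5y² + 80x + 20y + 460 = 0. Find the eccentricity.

Group the x- and y-terms: 4(x² + 20x) -5(y² - 4y) = -460
4(x + 10)² -5(y - 2)² = -460 + 400 - 20 = -80
Divide by -80: (y - 2)²/16 - (x + 10)²/20 = 1
Hyperbola, center (-10, 2), transverse axis vertical; a² = 16, b² = 20.
c² = a² + b² = 36, so c = 6.
e = c/a = 6/4 = 3/2.

e = 3/2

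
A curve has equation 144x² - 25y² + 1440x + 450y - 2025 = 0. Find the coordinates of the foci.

(-18, 9) and (8, 9)

Group the x- and y-terms: 144(x² + 10x) -25(y² - 18y) = 2025
Complete the square: 144(x + 5)² -25(y - 9)² = 2025 + 3600 - 2025 = 3600
Divide by 3600: (x + 5)²/25 - (y - 9)²/144 = 1
Hyperbola, center (-5, 9), transverse axis horizontal; a² = 25, b² = 144.
c² = a² + b² = 25 + 144 = 169, so c = 13.
Foci lie on the horizontal axis through the center: (h ± c, k).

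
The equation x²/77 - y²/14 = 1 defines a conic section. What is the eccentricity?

Center (0, 0). The positive term is the x-term, so the transverse axis is horizontal; a² = 77, b² = 14.
c² = a² + b² = 91, so c = √91.
e = c/a = √91/√77 = √143/11.

e = √143/11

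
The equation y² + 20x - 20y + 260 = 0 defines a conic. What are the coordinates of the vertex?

(-8, 10)

Only y is squared. Complete the square in y: (y - 10)² = -20(x + 8).
Vertex (-8, 10); 4p = -20 so p = -5. Opens left.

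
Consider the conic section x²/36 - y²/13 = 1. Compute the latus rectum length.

Center (0, 0). The positive term is the x-term, so the transverse axis is horizontal; a² = 36, b² = 13.
Latus rectum length = 2b²/a = 2·13/6 = 13/3.

13/3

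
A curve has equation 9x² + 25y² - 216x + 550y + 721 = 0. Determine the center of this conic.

Collect terms: 9(x² - 24x) + 25(y² + 22y) = -721
Complete the square in x and y: 9(x - 12)² + 25(y + 11)² = -721 + 1296 + 3025 = 3600
Divide through by 3600 to get (x - 12)²/400 + (y + 11)²/144 = 1.
Ellipse with center (12, -11).

(12, -11)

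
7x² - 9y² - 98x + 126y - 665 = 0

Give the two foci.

Group the x- and y-terms: 7(x² - 14x) -9(y² - 14y) = 665
Complete the square: 7(x - 7)² -9(y - 7)² = 665 + 343 - 441 = 567
Divide by 567: (x - 7)²/81 - (y - 7)²/63 = 1
Hyperbola, center (7, 7), transverse axis horizontal; a² = 81, b² = 63.
c² = a² + b² = 81 + 63 = 144, so c = 12.
Foci lie on the horizontal axis through the center: (h ± c, k).

(-5, 7) and (19, 7)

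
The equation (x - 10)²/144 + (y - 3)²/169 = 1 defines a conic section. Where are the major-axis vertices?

(10, -10) and (10, 16)

Center (10, 3). The larger denominator 169 sits under the y-term, so the major axis is vertical; a² = 169, b² = 144.
a = 13. Vertices at (h, k ± a).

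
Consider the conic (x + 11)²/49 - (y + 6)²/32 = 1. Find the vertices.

(-18, -6) and (-4, -6)

Center (-11, -6). The positive term is the x-term, so the transverse axis is horizontal; a² = 49, b² = 32.
a = 7. Vertices at (h ± a, k).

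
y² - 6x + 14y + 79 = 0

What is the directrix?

Only y is squared. Complete the square in y: (y + 7)² = 6(x - 5).
Vertex (5, -7); 4p = 6 so p = 3/2. Opens right.
Directrix is the vertical line x = h − p = 5 − (3/2) = 7/2.

x = 7/2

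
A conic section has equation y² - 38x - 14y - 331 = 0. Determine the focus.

(-1/2, 7)

Only y is squared. Complete the square in y: (y - 7)² = 38(x + 10).
Vertex (-10, 7); 4p = 38 so p = 19/2. Opens right.
Focus is p units from the vertex along the axis: (h + p, k).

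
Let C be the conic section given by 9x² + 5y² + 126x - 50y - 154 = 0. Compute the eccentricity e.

Group: 9(x² + 14x) + 5(y² - 10y) = 154
Complete the square in x and y: 9(x + 7)² + 5(y - 5)² = 154 + 441 + 125 = 720
Dividing both sides by 720: (x + 7)²/80 + (y - 5)²/144 = 1
Ellipse, center (-7, 5), major axis vertical; a² = 144, b² = 80.
c² = a² - b² = 64, so c = 8.
e = c/a = 8/12 = 2/3.

e = 2/3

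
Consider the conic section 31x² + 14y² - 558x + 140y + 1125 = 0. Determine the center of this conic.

(9, -5)

31(x² - 18x) + 14(y² + 10y) = -1125
Completing the square gives 31(x - 9)² + 14(y + 5)² = -1125 + 2511 + 350 = 1736.
Divide by 1736: (x - 9)²/56 + (y + 5)²/124 = 1
Ellipse with center (9, -5).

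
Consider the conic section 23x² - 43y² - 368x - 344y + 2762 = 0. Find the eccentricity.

e = √1518/23

23(x² - 16x) -43(y² + 8y) = -2762
Complete the square in x and y: 23(x - 8)² -43(y + 4)² = -2762 + 1472 - 688 = -1978
Divide through by -1978 to get (y + 4)²/46 - (x - 8)²/86 = 1.
Hyperbola, center (8, -4), transverse axis vertical; a² = 46, b² = 86.
c² = a² + b² = 132, so c = 2√33.
e = c/a = 2√33/√46 = √1518/23.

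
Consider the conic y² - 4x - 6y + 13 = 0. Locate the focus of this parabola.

(2, 3)

Only y is squared. Complete the square in y: (y - 3)² = 4(x - 1).
Vertex (1, 3); 4p = 4 so p = 1. Opens right.
Focus is p units from the vertex along the axis: (h + p, k).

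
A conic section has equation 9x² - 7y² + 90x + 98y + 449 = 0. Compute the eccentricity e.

Group the x- and y-terms: 9(x² + 10x) -7(y² - 14y) = -449
Completing the square gives 9(x + 5)² -7(y - 7)² = -449 + 225 - 343 = -567.
Divide by -567: (y - 7)²/81 - (x + 5)²/63 = 1
Hyperbola, center (-5, 7), transverse axis vertical; a² = 81, b² = 63.
c² = a² + b² = 144, so c = 12.
e = c/a = 12/9 = 4/3.

e = 4/3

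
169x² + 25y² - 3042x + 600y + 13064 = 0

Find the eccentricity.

Collect terms: 169(x² - 18x) + 25(y² + 24y) = -13064
Complete the square: 169(x - 9)² + 25(y + 12)² = -13064 + 13689 + 3600 = 4225
Divide by 4225: (x - 9)²/25 + (y + 12)²/169 = 1
Ellipse, center (9, -12), major axis vertical; a² = 169, b² = 25.
c² = a² - b² = 144, so c = 12.
e = c/a = 12/13.

e = 12/13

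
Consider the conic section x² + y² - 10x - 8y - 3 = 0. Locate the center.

Rearranging, (x² - 10x) + (y² - 8y) = 3.
Completing the square gives (x - 5)² + (y - 4)² = 3 + 25 + 16 = 44.
So (x - 5)² + (y - 4)² = 44.
Circle centered at (5, 4) with r² = 44.

(5, 4)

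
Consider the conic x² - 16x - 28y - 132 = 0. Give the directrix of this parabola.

y = -14

Only x is squared. Complete the square in x: (x - 8)² = 28(y + 7).
Vertex (8, -7); 4p = 28 so p = 7. Opens up.
Directrix is the horizontal line y = k − p = -7 − (7) = -14.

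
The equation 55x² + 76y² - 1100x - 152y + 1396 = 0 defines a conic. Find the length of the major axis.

4√19

Group: 55(x² - 20x) + 76(y² - 2y) = -1396
Complete the square in x and y: 55(x - 10)² + 76(y - 1)² = -1396 + 5500 + 76 = 4180
Dividing both sides by 4180: (x - 10)²/76 + (y - 1)²/55 = 1
Ellipse, center (10, 1), major axis horizontal; a² = 76, b² = 55.
a² = 76 so a = 2√19; the major axis has length 2a = 4√19.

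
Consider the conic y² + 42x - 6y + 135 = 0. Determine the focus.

(-27/2, 3)

Only y is squared. Complete the square in y: (y - 3)² = -42(x + 3).
Vertex (-3, 3); 4p = -42 so p = -21/2. Opens left.
Focus is p units from the vertex along the axis: (h + p, k).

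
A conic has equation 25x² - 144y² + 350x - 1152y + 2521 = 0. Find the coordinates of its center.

Collect terms: 25(x² + 14x) -144(y² + 8y) = -2521
Completing the square gives 25(x + 7)² -144(y + 4)² = -2521 + 1225 - 2304 = -3600.
Dividing both sides by -3600: (y + 4)²/25 - (x + 7)²/144 = 1
Hyperbola with center (-7, -4).

(-7, -4)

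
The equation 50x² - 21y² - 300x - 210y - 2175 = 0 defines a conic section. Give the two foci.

(3 - √142, -5) and (3 + √142, -5)

Collect terms: 50(x² - 6x) -21(y² + 10y) = 2175
Complete the square in x and y: 50(x - 3)² -21(y + 5)² = 2175 + 450 - 525 = 2100
Divide by 2100: (x - 3)²/42 - (y + 5)²/100 = 1
Hyperbola, center (3, -5), transverse axis horizontal; a² = 42, b² = 100.
c² = a² + b² = 42 + 100 = 142, so c = √142.
Foci lie on the horizontal axis through the center: (h ± c, k).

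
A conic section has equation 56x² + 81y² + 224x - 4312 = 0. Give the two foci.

(-7, 0) and (3, 0)

Rearranging, 56(x² + 4x) + 81y² = 4312.
Complete the square: 56(x + 2)² + 81y² = 4312 + 224 + 0 = 4536
Dividing both sides by 4536: (x + 2)²/81 + y²/56 = 1
Ellipse, center (-2, 0), major axis horizontal; a² = 81, b² = 56.
c² = a² - b² = 81 - 56 = 25, so c = 5.
Foci lie on the horizontal axis through the center: (h ± c, k).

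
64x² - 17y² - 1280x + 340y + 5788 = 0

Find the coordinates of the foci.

Group: 64(x² - 20x) -17(y² - 20y) = -5788
Complete the square in x and y: 64(x - 10)² -17(y - 10)² = -5788 + 6400 - 1700 = -1088
Divide by -1088: (y - 10)²/64 - (x - 10)²/17 = 1
Hyperbola, center (10, 10), transverse axis vertical; a² = 64, b² = 17.
c² = a² + b² = 64 + 17 = 81, so c = 9.
Foci lie on the vertical axis through the center: (h, k ± c).

(10, 1) and (10, 19)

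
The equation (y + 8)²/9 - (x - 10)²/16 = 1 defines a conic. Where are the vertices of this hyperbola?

Center (10, -8). The positive term is the y-term, so the transverse axis is vertical; a² = 9, b² = 16.
a = 3. Vertices at (h, k ± a).

(10, -11) and (10, -5)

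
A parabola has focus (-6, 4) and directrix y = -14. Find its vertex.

The vertex is the midpoint between the focus and the directrix along the axis of symmetry.
Axis is vertical (directrix is horizontal). Vertex y-coordinate = (4 + (-14))/2 = -5; x-coordinate = -6.

(-6, -5)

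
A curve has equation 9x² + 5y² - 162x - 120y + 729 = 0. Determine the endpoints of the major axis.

Group: 9(x² - 18x) + 5(y² - 24y) = -729
Complete the square in x and y: 9(x - 9)² + 5(y - 12)² = -729 + 729 + 720 = 720
Divide through by 720 to get (x - 9)²/80 + (y - 12)²/144 = 1.
Ellipse, center (9, 12), major axis vertical; a² = 144, b² = 80.
a = 12. Vertices at (h, k ± a).

(9, 0) and (9, 24)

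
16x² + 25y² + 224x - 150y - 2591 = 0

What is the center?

Rearranging, 16(x² + 14x) + 25(y² - 6y) = 2591.
16(x + 7)² + 25(y - 3)² = 2591 + 784 + 225 = 3600
Divide by 3600: (x + 7)²/225 + (y - 3)²/144 = 1
Ellipse with center (-7, 3).

(-7, 3)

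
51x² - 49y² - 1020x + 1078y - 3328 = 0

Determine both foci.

(0, 11) and (20, 11)

Group the x- and y-terms: 51(x² - 20x) -49(y² - 22y) = 3328
51(x - 10)² -49(y - 11)² = 3328 + 5100 - 5929 = 2499
Divide through by 2499 to get (x - 10)²/49 - (y - 11)²/51 = 1.
Hyperbola, center (10, 11), transverse axis horizontal; a² = 49, b² = 51.
c² = a² + b² = 49 + 51 = 100, so c = 10.
Foci lie on the horizontal axis through the center: (h ± c, k).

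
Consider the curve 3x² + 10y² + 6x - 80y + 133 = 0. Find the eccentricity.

3(x² + 2x) + 10(y² - 8y) = -133
Complete the square: 3(x + 1)² + 10(y - 4)² = -133 + 3 + 160 = 30
Dividing both sides by 30: (x + 1)²/10 + (y - 4)²/3 = 1
Ellipse, center (-1, 4), major axis horizontal; a² = 10, b² = 3.
c² = a² - b² = 7, so c = √7.
e = c/a = √7/√10 = √70/10.

e = √70/10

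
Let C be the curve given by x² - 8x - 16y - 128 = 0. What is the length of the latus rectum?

16

Only x is squared. Complete the square in x: (x - 4)² = 16(y + 9).
Vertex (4, -9); 4p = 16 so p = 4. Opens up.
Latus rectum length = |4p| = 16.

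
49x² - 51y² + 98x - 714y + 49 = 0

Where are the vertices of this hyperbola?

(-1, -14) and (-1, 0)

Group: 49(x² + 2x) -51(y² + 14y) = -49
Complete the square: 49(x + 1)² -51(y + 7)² = -49 + 49 - 2499 = -2499
Dividing both sides by -2499: (y + 7)²/49 - (x + 1)²/51 = 1
Hyperbola, center (-1, -7), transverse axis vertical; a² = 49, b² = 51.
a = 7. Vertices at (h, k ± a).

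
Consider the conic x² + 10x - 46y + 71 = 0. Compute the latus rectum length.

46

Only x is squared. Complete the square in x: (x + 5)² = 46(y - 1).
Vertex (-5, 1); 4p = 46 so p = 23/2. Opens up.
Latus rectum length = |4p| = 46.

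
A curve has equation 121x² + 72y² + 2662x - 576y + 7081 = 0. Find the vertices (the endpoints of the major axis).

Rearranging, 121(x² + 22x) + 72(y² - 8y) = -7081.
Complete the square in x and y: 121(x + 11)² + 72(y - 4)² = -7081 + 14641 + 1152 = 8712
Divide by 8712: (x + 11)²/72 + (y - 4)²/121 = 1
Ellipse, center (-11, 4), major axis vertical; a² = 121, b² = 72.
a = 11. Vertices at (h, k ± a).

(-11, -7) and (-11, 15)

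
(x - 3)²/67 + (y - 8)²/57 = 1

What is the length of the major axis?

Center (3, 8). The larger denominator 67 sits under the x-term, so the major axis is horizontal; a² = 67, b² = 57.
a² = 67 so a = √67; the major axis has length 2a = 2√67.

2√67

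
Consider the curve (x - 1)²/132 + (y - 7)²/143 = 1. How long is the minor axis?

4√33

Center (1, 7). The larger denominator 143 sits under the y-term, so the major axis is vertical; a² = 143, b² = 132.
b² = 132 so b = 2√33; the minor axis has length 2b = 4√33.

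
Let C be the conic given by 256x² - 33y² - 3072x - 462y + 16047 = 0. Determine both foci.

256(x² - 12x) -33(y² + 14y) = -16047
256(x - 6)² -33(y + 7)² = -16047 + 9216 - 1617 = -8448
Divide through by -8448 to get (y + 7)²/256 - (x - 6)²/33 = 1.
Hyperbola, center (6, -7), transverse axis vertical; a² = 256, b² = 33.
c² = a² + b² = 256 + 33 = 289, so c = 17.
Foci lie on the vertical axis through the center: (h, k ± c).

(6, -24) and (6, 10)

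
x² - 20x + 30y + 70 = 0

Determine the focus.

Only x is squared. Complete the square in x: (x - 10)² = -30(y - 1).
Vertex (10, 1); 4p = -30 so p = -15/2. Opens down.
Focus is p units from the vertex along the axis: (h, k + p).

(10, -13/2)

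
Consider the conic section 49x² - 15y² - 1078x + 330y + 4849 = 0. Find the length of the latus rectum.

30/7

Group the x- and y-terms: 49(x² - 22x) -15(y² - 22y) = -4849
Complete the square in x and y: 49(x - 11)² -15(y - 11)² = -4849 + 5929 - 1815 = -735
Dividing both sides by -735: (y - 11)²/49 - (x - 11)²/15 = 1
Hyperbola, center (11, 11), transverse axis vertical; a² = 49, b² = 15.
Latus rectum length = 2b²/a = 2·15/7 = 30/7.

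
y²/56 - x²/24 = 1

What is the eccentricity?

Center (0, 0). The positive term is the y-term, so the transverse axis is vertical; a² = 56, b² = 24.
c² = a² + b² = 80, so c = 4√5.
e = c/a = 4√5/2√14 = √70/7.

e = √70/7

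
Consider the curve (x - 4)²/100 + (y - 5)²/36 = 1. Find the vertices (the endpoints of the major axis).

Center (4, 5). The larger denominator 100 sits under the x-term, so the major axis is horizontal; a² = 100, b² = 36.
a = 10. Vertices at (h ± a, k).

(-6, 5) and (14, 5)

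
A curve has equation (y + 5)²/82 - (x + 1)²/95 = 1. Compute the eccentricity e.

Center (-1, -5). The positive term is the y-term, so the transverse axis is vertical; a² = 82, b² = 95.
c² = a² + b² = 177, so c = √177.
e = c/a = √177/√82 = √14514/82.

e = √14514/82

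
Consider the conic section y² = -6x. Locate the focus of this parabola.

Vertex (0, 0); 4p = -6 so p = -3/2. Opens left.
Focus is p units from the vertex along the axis: (h + p, k).

(-3/2, 0)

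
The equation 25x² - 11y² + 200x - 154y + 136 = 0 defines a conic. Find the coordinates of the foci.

(-4, -13) and (-4, -1)

Collect terms: 25(x² + 8x) -11(y² + 14y) = -136
Completing the square gives 25(x + 4)² -11(y + 7)² = -136 + 400 - 539 = -275.
Divide through by -275 to get (y + 7)²/25 - (x + 4)²/11 = 1.
Hyperbola, center (-4, -7), transverse axis vertical; a² = 25, b² = 11.
c² = a² + b² = 25 + 11 = 36, so c = 6.
Foci lie on the vertical axis through the center: (h, k ± c).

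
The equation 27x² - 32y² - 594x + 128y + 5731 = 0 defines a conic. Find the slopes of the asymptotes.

Group: 27(x² - 22x) -32(y² - 4y) = -5731
Completing the square gives 27(x - 11)² -32(y - 2)² = -5731 + 3267 - 128 = -2592.
Dividing both sides by -2592: (y - 2)²/81 - (x - 11)²/96 = 1
Hyperbola, center (11, 2), transverse axis vertical; a² = 81, b² = 96.
For a vertical hyperbola the asymptotes have slope ±a/b.
Here that is ±9/4√6 = ±3√6/8.

3√6/8 and -3√6/8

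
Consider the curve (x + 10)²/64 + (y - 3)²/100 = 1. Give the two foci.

(-10, -3) and (-10, 9)

Center (-10, 3). The larger denominator 100 sits under the y-term, so the major axis is vertical; a² = 100, b² = 64.
c² = a² - b² = 100 - 64 = 36, so c = 6.
Foci lie on the vertical axis through the center: (h, k ± c).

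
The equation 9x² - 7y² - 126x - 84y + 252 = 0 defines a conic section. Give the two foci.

(7, -10) and (7, -2)

Rearranging, 9(x² - 14x) -7(y² + 12y) = -252.
Complete the square in x and y: 9(x - 7)² -7(y + 6)² = -252 + 441 - 252 = -63
Divide through by -63 to get (y + 6)²/9 - (x - 7)²/7 = 1.
Hyperbola, center (7, -6), transverse axis vertical; a² = 9, b² = 7.
c² = a² + b² = 9 + 7 = 16, so c = 4.
Foci lie on the vertical axis through the center: (h, k ± c).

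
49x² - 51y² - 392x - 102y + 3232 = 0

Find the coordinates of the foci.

Group the x- and y-terms: 49(x² - 8x) -51(y² + 2y) = -3232
49(x - 4)² -51(y + 1)² = -3232 + 784 - 51 = -2499
Dividing both sides by -2499: (y + 1)²/49 - (x - 4)²/51 = 1
Hyperbola, center (4, -1), transverse axis vertical; a² = 49, b² = 51.
c² = a² + b² = 49 + 51 = 100, so c = 10.
Foci lie on the vertical axis through the center: (h, k ± c).

(4, -11) and (4, 9)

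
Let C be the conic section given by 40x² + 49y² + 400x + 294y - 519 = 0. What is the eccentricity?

e = 3/7

40(x² + 10x) + 49(y² + 6y) = 519
40(x + 5)² + 49(y + 3)² = 519 + 1000 + 441 = 1960
Divide by 1960: (x + 5)²/49 + (y + 3)²/40 = 1
Ellipse, center (-5, -3), major axis horizontal; a² = 49, b² = 40.
c² = a² - b² = 9, so c = 3.
e = c/a = 3/7.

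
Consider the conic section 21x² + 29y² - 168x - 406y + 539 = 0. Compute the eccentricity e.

Rearranging, 21(x² - 8x) + 29(y² - 14y) = -539.
21(x - 4)² + 29(y - 7)² = -539 + 336 + 1421 = 1218
Divide by 1218: (x - 4)²/58 + (y - 7)²/42 = 1
Ellipse, center (4, 7), major axis horizontal; a² = 58, b² = 42.
c² = a² - b² = 16, so c = 4.
e = c/a = 4/√58 = 2√58/29.

e = 2√58/29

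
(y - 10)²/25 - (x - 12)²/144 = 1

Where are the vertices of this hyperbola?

(12, 5) and (12, 15)

Center (12, 10). The positive term is the y-term, so the transverse axis is vertical; a² = 25, b² = 144.
a = 5. Vertices at (h, k ± a).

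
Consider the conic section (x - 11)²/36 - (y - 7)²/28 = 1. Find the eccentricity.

e = 4/3

Center (11, 7). The positive term is the x-term, so the transverse axis is horizontal; a² = 36, b² = 28.
c² = a² + b² = 64, so c = 8.
e = c/a = 8/6 = 4/3.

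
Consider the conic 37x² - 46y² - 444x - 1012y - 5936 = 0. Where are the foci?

(6 - √83, -11) and (6 + √83, -11)

Group the x- and y-terms: 37(x² - 12x) -46(y² + 22y) = 5936
Complete the square: 37(x - 6)² -46(y + 11)² = 5936 + 1332 - 5566 = 1702
Divide through by 1702 to get (x - 6)²/46 - (y + 11)²/37 = 1.
Hyperbola, center (6, -11), transverse axis horizontal; a² = 46, b² = 37.
c² = a² + b² = 46 + 37 = 83, so c = √83.
Foci lie on the horizontal axis through the center: (h ± c, k).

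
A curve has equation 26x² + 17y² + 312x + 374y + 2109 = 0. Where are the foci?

Rearranging, 26(x² + 12x) + 17(y² + 22y) = -2109.
26(x + 6)² + 17(y + 11)² = -2109 + 936 + 2057 = 884
Divide by 884: (x + 6)²/34 + (y + 11)²/52 = 1
Ellipse, center (-6, -11), major axis vertical; a² = 52, b² = 34.
c² = a² - b² = 52 - 34 = 18, so c = 3√2.
Foci lie on the vertical axis through the center: (h, k ± c).

(-6, -11 - 3√2) and (-6, -11 + 3√2)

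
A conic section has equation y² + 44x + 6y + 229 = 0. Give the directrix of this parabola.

Only y is squared. Complete the square in y: (y + 3)² = -44(x + 5).
Vertex (-5, -3); 4p = -44 so p = -11. Opens left.
Directrix is the vertical line x = h − p = -5 − (-11) = 6.

x = 6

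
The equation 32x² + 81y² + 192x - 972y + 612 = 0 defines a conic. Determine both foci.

(-10, 6) and (4, 6)

Rearranging, 32(x² + 6x) + 81(y² - 12y) = -612.
Completing the square gives 32(x + 3)² + 81(y - 6)² = -612 + 288 + 2916 = 2592.
Divide through by 2592 to get (x + 3)²/81 + (y - 6)²/32 = 1.
Ellipse, center (-3, 6), major axis horizontal; a² = 81, b² = 32.
c² = a² - b² = 81 - 32 = 49, so c = 7.
Foci lie on the horizontal axis through the center: (h ± c, k).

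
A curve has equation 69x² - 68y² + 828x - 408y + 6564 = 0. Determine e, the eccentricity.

e = √9453/69

69(x² + 12x) -68(y² + 6y) = -6564
Completing the square gives 69(x + 6)² -68(y + 3)² = -6564 + 2484 - 612 = -4692.
Dividing both sides by -4692: (y + 3)²/69 - (x + 6)²/68 = 1
Hyperbola, center (-6, -3), transverse axis vertical; a² = 69, b² = 68.
c² = a² + b² = 137, so c = √137.
e = c/a = √137/√69 = √9453/69.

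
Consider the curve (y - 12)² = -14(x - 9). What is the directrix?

x = 25/2

Vertex (9, 12); 4p = -14 so p = -7/2. Opens left.
Directrix is the vertical line x = h − p = 9 − (-7/2) = 25/2.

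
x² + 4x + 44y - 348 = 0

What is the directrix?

Only x is squared. Complete the square in x: (x + 2)² = -44(y - 8).
Vertex (-2, 8); 4p = -44 so p = -11. Opens down.
Directrix is the horizontal line y = k − p = 8 − (-11) = 19.

y = 19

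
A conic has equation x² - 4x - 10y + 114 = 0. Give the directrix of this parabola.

y = 17/2

Only x is squared. Complete the square in x: (x - 2)² = 10(y - 11).
Vertex (2, 11); 4p = 10 so p = 5/2. Opens up.
Directrix is the horizontal line y = k − p = 11 − (5/2) = 17/2.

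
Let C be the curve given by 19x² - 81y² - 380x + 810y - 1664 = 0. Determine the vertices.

Group the x- and y-terms: 19(x² - 20x) -81(y² - 10y) = 1664
Complete the square: 19(x - 10)² -81(y - 5)² = 1664 + 1900 - 2025 = 1539
Dividing both sides by 1539: (x - 10)²/81 - (y - 5)²/19 = 1
Hyperbola, center (10, 5), transverse axis horizontal; a² = 81, b² = 19.
a = 9. Vertices at (h ± a, k).

(1, 5) and (19, 5)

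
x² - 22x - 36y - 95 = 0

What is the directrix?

y = -15

Only x is squared. Complete the square in x: (x - 11)² = 36(y + 6).
Vertex (11, -6); 4p = 36 so p = 9. Opens up.
Directrix is the horizontal line y = k − p = -6 − (9) = -15.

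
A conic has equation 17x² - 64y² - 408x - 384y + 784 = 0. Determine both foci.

17(x² - 24x) -64(y² + 6y) = -784
Complete the square in x and y: 17(x - 12)² -64(y + 3)² = -784 + 2448 - 576 = 1088
Divide by 1088: (x - 12)²/64 - (y + 3)²/17 = 1
Hyperbola, center (12, -3), transverse axis horizontal; a² = 64, b² = 17.
c² = a² + b² = 64 + 17 = 81, so c = 9.
Foci lie on the horizontal axis through the center: (h ± c, k).

(3, -3) and (21, -3)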